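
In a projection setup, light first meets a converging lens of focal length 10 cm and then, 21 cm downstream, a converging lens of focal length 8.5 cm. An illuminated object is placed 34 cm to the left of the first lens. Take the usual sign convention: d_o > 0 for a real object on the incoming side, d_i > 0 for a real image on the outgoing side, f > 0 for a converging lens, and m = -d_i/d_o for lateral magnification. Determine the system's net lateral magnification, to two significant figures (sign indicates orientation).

-2.1

Applying the thin-lens equation to the first lens, 1/10 = 1/34 + 1/d_i1, which gives d_i1 = 14.167 cm.
Its lateral magnification is m_1 = -d_i1/d_o1 = -(14.167)/34 = -0.4167.
The intermediate image is 14.167 cm to the right of lens 1, so d_o2 = L - d_i1 = 21 - 14.167 = 6.833 cm.
Applying the thin-lens equation again with f_2 = 8.5 cm and d_o2 = 6.833 cm gives d_i2 = -34.850 cm.
m_2 = -(-34.850)/(6.833) = 5.1000.
Overall magnification: m = m_1 m_2 = -2.1250.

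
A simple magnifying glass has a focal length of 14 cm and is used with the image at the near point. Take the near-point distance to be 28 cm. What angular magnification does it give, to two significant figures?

3.0

M = 1 + D/f = 1 + 28/14 = 3.000.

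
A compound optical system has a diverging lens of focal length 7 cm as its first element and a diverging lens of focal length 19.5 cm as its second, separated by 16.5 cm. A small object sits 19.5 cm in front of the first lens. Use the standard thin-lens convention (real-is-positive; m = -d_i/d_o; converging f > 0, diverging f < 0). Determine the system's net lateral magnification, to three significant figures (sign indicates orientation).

0.125

First lens: d_i1 = 1/(1/(-7) - 1/19.5) = -5.151 cm.
m_1 = -(-5.151)/19.5 = 0.2642.
The intermediate image is virtual, 5.151 cm to the left of lens 1, so d_o2 = L - d_i1 = 16.5 - (-5.151) = 21.651 cm.
Second lens: d_i2 = 1/(1/(-19.5) - 1/(21.651)) = -10.260 cm.
m_2 = -(-10.260)/(21.651) = 0.4739.
The system's lateral magnification is m_1 m_2 = (0.2642)(0.4739) = 0.1252.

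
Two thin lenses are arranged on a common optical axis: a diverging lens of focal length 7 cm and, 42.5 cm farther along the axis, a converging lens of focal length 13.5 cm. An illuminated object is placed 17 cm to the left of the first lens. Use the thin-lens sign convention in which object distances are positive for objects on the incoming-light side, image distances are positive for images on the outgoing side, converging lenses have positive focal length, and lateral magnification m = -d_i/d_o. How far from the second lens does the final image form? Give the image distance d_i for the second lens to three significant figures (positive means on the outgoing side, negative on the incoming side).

First lens: d_i1 = 1/(1/(-7) - 1/17) = -4.958 cm.
The intermediate image is virtual, 4.958 cm to the left of lens 1, so d_o2 = L - d_i1 = 42.5 - (-4.958) = 47.458 cm.
Second lens: d_i2 = 1/(1/13.5 - 1/(47.458)) = 18.867 cm.

18.9 cm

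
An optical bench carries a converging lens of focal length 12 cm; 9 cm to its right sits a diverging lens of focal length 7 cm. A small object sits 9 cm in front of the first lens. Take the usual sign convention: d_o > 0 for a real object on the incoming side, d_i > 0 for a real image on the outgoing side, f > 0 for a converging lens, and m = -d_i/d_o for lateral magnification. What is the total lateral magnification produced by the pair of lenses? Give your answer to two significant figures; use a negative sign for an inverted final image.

0.54

Applying the thin-lens equation to the first lens, 1/12 = 1/9 + 1/d_i1, which gives d_i1 = -36.000 cm.
Its lateral magnification is m_1 = -d_i1/d_o1 = -(-36.000)/9 = 4.0000.
The intermediate image is virtual, 36.000 cm to the left of lens 1, so d_o2 = L - d_i1 = 9 - (-36.000) = 45.000 cm.
Applying the thin-lens equation again with f_2 = -7 cm and d_o2 = 45.000 cm gives d_i2 = -6.058 cm.
m_2 = -(-6.058)/(45.000) = 0.1346.
The system's lateral magnification is m_1 m_2 = (4.0000)(0.1346) = 0.5385.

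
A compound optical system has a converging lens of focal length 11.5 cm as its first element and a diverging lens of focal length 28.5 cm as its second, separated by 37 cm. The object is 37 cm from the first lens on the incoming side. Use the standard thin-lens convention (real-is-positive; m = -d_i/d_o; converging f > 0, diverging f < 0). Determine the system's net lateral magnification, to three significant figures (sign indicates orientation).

-0.263

Applying the thin-lens equation to the first lens, 1/11.5 = 1/37 + 1/d_i1, which gives d_i1 = 16.686 cm.
Its lateral magnification is m_1 = -d_i1/d_o1 = -(16.686)/37 = -0.4510.
The intermediate image is 16.686 cm to the right of lens 1, so d_o2 = L - d_i1 = 37 - 16.686 = 20.314 cm.
Applying the thin-lens equation again with f_2 = -28.5 cm and d_o2 = 20.314 cm gives d_i2 = -11.860 cm.
m_2 = -(-11.860)/(20.314) = 0.5839.
The system's lateral magnification is m_1 m_2 = (-0.4510)(0.5839) = -0.2633.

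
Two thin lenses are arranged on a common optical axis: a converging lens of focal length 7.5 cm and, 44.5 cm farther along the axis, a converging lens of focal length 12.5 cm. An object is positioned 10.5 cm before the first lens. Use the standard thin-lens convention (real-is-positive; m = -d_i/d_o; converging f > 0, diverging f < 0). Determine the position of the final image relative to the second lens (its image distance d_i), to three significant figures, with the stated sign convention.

Applying the thin-lens equation to the first lens, 1/7.5 = 1/10.5 + 1/d_i1, which gives d_i1 = 26.250 cm.
Object distance for lens 2: d_o2 = 44.5 - 26.250 = 18.250 cm.
Applying the thin-lens equation again with f_2 = 12.5 cm and d_o2 = 18.250 cm gives d_i2 = 39.674 cm.

39.7 cm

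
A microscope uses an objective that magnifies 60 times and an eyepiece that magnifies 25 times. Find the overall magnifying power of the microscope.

1500

The overall magnification of a compound microscope is the product of the objective and eyepiece magnifications:
M = M_obj x M_eye = 60 x 25 = 1500.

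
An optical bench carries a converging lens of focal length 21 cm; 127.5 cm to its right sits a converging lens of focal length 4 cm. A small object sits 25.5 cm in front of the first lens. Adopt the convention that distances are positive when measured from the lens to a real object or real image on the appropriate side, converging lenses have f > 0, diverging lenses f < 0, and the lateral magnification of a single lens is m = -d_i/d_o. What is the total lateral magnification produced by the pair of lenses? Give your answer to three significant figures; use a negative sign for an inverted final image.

4.15

Applying the thin-lens equation to the first lens, 1/21 = 1/25.5 + 1/d_i1, which gives d_i1 = 119.000 cm.
Its lateral magnification is m_1 = -d_i1/d_o1 = -(119.000)/25.5 = -4.6667.
The intermediate image is 119.000 cm to the right of lens 1, so d_o2 = L - d_i1 = 127.5 - 119.000 = 8.500 cm.
Applying the thin-lens equation again with f_2 = 4 cm and d_o2 = 8.500 cm gives d_i2 = 7.556 cm.
m_2 = -(7.556)/(8.500) = -0.8889.
Overall magnification: m = m_1 m_2 = 4.1481.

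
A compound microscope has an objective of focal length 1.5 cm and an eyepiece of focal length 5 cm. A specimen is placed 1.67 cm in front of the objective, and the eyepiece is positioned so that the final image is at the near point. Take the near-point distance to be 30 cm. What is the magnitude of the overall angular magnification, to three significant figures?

61.8

Objective: 1/d_i = 1/f_obj - 1/d_o = 1/1.5 - 1/1.67 = 0.06786 cm^-1, so d_i = 14.735 cm.
m_obj = -d_i/d_o = -14.735/1.67 = -8.824.
Eyepiece angular magnification (image at near point): M_eye = 1 + D/f_e = 1 + 30/5 = 7.000.
Overall M = m_obj x M_eye = (-8.824)(7.000) = -61.76.
|M| = 61.76.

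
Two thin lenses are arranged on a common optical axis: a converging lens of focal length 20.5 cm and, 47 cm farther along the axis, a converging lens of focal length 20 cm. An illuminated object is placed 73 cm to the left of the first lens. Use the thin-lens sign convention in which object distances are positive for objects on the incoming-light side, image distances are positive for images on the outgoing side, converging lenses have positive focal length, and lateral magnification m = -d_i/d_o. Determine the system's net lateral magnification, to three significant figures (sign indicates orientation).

-5.19

Lens 1: 1/d_i1 = 1/f_1 - 1/d_o1 = 1/20.5 - 1/73 = 0.03508 cm^-1, so d_i1 = 28.505 cm.
m_1 = -(28.505)/73 = -0.3905.
That image sits 18.495 cm in front of the second lens, so d_o2 = 18.495 cm.
Lens 2: 1/d_i2 = 1/f_2 - 1/d_o2 = 1/20 - 1/(18.495) = -0.00407 cm^-1, so d_i2 = -245.823 cm.
m_2 = -(-245.823)/(18.495) = 13.2911.
Overall magnification: m = m_1 m_2 = -5.1899.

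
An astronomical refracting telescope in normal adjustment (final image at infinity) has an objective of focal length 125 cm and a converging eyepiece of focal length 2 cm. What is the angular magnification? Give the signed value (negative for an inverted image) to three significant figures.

-62.5

M = -f_obj/f_eye = -125/(2) = -62.500.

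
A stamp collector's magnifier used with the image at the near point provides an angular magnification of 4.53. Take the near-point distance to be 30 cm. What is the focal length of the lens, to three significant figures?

For the image at the near point, M = 1 + D/f.
f = D/(M - 1) = 30/(4.53 - 1) = 8.499 cm.

8.50 cm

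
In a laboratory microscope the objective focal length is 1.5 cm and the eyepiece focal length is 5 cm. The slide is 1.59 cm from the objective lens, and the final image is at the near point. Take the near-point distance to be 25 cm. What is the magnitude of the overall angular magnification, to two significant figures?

100

Objective: 1/d_i = 1/f_obj - 1/d_o = 1/1.5 - 1/1.59 = 0.03774 cm^-1, so d_i = 26.500 cm.
m_obj = -d_i/d_o = -26.500/1.59 = -16.667.
Eyepiece angular magnification (image at near point): M_eye = 1 + D/f_e = 1 + 25/5 = 6.000.
Overall M = m_obj x M_eye = (-16.667)(6.000) = -100.00.
|M| = 100.00.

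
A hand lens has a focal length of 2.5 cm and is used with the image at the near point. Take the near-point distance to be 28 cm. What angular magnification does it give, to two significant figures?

M = 1 + D/f = 1 + 28/2.5 = 12.200.

12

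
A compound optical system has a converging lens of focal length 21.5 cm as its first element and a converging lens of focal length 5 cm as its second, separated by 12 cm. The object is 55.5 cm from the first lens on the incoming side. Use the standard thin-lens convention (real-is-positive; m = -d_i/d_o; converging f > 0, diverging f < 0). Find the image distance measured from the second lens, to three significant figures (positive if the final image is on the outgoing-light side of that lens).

4.11 cm

First lens: d_i1 = 1/(1/21.5 - 1/55.5) = 35.096 cm.
Since 35.096 cm > 12 cm, the first image lies past the second lens and serves as a virtual object: d_o2 = L - d_i1 = -23.096 cm.
Second lens: d_i2 = 1/(1/5 - 1/(-23.096)) = 4.110 cm.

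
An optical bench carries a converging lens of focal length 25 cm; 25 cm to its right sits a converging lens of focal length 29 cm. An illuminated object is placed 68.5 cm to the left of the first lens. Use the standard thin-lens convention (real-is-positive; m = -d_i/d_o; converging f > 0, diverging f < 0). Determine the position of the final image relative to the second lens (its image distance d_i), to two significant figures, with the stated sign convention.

First lens: d_i1 = 1/(1/25 - 1/68.5) = 39.368 cm.
Since 39.368 cm > 25 cm, the first image lies past the second lens and serves as a virtual object: d_o2 = L - d_i1 = -14.368 cm.
Second lens: d_i2 = 1/(1/29 - 1/(-14.368)) = 9.608 cm.

9.6 cm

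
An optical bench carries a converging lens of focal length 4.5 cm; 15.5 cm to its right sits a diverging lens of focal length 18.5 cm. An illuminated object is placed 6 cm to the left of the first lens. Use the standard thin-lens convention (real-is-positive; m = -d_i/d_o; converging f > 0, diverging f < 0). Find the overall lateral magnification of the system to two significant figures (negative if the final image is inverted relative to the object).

-3.5

Lens 1: 1/d_i1 = 1/f_1 - 1/d_o1 = 1/4.5 - 1/6 = 0.05556 cm^-1, so d_i1 = 18.000 cm.
m_1 = -(18.000)/6 = -3.0000.
This image would form 18.000 cm past lens 1, i.e. 2.500 cm beyond lens 2, so it is a virtual object for lens 2: d_o2 = 15.5 - 18.000 = -2.500 cm.
Lens 2: 1/d_i2 = 1/f_2 - 1/d_o2 = 1/(-18.5) - 1/(-2.500) = 0.34595 cm^-1, so d_i2 = 2.891 cm.
m_2 = -(2.891)/(-2.500) = 1.1562.
Total m = m_1 x m_2 = (-3.0000)(1.1562) = -3.4688.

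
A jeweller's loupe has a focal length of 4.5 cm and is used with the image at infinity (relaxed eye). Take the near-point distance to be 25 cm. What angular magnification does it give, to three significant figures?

5.56

M = D/f = 25/4.5 = 5.556.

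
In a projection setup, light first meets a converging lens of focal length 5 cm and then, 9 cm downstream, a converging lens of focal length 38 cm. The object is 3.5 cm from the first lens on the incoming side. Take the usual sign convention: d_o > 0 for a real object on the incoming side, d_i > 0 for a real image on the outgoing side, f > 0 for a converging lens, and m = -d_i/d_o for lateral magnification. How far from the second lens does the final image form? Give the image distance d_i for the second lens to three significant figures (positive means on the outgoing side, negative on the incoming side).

First lens: d_i1 = 1/(1/5 - 1/3.5) = -11.667 cm.
With d_i1 < 0 the first image is virtual and lies on the object side; the object distance for lens 2 is d_o2 = 9 - (-11.667) = 20.667 cm.
Second lens: d_i2 = 1/(1/38 - 1/(20.667)) = -45.308 cm.

-45.3 cm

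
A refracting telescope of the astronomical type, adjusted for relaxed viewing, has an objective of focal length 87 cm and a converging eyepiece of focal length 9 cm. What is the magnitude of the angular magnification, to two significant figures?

9.7

|M| = f_obj/|f_eye| = 87/9 = 9.667.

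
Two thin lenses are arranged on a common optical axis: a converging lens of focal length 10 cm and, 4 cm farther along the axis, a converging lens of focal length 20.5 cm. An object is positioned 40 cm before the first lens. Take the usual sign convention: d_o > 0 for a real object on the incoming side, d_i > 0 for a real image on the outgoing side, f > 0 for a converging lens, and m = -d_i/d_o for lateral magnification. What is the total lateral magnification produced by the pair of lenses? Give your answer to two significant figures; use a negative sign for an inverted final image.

-0.23

Applying the thin-lens equation to the first lens, 1/10 = 1/40 + 1/d_i1, which gives d_i1 = 13.333 cm.
Its lateral magnification is m_1 = -d_i1/d_o1 = -(13.333)/40 = -0.3333.
Since 13.333 cm > 4 cm, the first image lies past the second lens and serves as a virtual object: d_o2 = L - d_i1 = -9.333 cm.
Applying the thin-lens equation again with f_2 = 20.5 cm and d_o2 = -9.333 cm gives d_i2 = 6.413 cm.
m_2 = -(6.413)/(-9.333) = 0.6872.
Overall magnification: m = m_1 m_2 = -0.2291.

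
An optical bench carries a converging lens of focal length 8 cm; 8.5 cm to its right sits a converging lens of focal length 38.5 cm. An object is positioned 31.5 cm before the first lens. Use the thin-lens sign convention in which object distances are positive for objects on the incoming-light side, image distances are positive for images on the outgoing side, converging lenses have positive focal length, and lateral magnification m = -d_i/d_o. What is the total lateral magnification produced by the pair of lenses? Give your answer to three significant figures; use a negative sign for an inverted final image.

Lens 1: 1/d_i1 = 1/f_1 - 1/d_o1 = 1/8 - 1/31.5 = 0.09325 cm^-1, so d_i1 = 10.723 cm.
m_1 = -(10.723)/31.5 = -0.3404.
Since 10.723 cm > 8.5 cm, the first image lies past the second lens and serves as a virtual object: d_o2 = L - d_i1 = -2.223 cm.
Lens 2: 1/d_i2 = 1/f_2 - 1/d_o2 = 1/38.5 - 1/(-2.223) = 0.47573 cm^-1, so d_i2 = 2.102 cm.
m_2 = -(2.102)/(-2.223) = 0.9454.
The system's lateral magnification is m_1 m_2 = (-0.3404)(0.9454) = -0.3218.

-0.322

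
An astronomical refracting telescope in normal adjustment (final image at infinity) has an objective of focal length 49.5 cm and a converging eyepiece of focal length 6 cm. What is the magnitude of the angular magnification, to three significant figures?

8.25

|M| = f_obj/|f_eye| = 49.5/6 = 8.250.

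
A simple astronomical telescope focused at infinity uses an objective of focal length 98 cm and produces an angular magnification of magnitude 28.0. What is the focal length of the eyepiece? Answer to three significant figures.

3.50 cm

|M| = f_obj/f_eye, so f_eye = f_obj/|M| = 98/28.0 = 3.500 cm.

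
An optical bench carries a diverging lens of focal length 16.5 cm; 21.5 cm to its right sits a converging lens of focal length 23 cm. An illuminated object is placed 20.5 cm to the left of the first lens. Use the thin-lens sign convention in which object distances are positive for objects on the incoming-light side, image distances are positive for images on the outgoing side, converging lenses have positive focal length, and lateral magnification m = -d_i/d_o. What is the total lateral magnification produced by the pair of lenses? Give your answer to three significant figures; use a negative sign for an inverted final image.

-1.34

Applying the thin-lens equation to the first lens, 1/(-16.5) = 1/20.5 + 1/d_i1, which gives d_i1 = -9.142 cm.
Its lateral magnification is m_1 = -d_i1/d_o1 = -(-9.142)/20.5 = 0.4459.
The intermediate image is virtual, 9.142 cm to the left of lens 1, so d_o2 = L - d_i1 = 21.5 - (-9.142) = 30.642 cm.
Applying the thin-lens equation again with f_2 = 23 cm and d_o2 = 30.642 cm gives d_i2 = 92.224 cm.
m_2 = -(92.224)/(30.642) = -3.0097.
Total m = m_1 x m_2 = (0.4459)(-3.0097) = -1.3422.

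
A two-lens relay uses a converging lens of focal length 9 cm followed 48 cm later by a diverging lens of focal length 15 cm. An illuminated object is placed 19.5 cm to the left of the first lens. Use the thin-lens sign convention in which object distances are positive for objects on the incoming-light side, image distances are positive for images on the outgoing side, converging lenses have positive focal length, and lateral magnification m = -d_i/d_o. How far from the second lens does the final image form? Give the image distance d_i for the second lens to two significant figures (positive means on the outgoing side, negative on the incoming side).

-10 cm

First lens: d_i1 = 1/(1/9 - 1/19.5) = 16.714 cm.
Object distance for lens 2: d_o2 = 48 - 16.714 = 31.286 cm.
Second lens: d_i2 = 1/(1/(-15) - 1/(31.286)) = -10.139 cm.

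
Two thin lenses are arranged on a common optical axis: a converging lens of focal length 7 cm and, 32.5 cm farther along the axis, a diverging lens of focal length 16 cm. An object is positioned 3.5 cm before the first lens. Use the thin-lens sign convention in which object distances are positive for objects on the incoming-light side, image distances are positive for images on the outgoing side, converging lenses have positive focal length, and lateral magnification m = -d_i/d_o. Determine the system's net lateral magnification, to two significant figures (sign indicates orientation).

0.58

Applying the thin-lens equation to the first lens, 1/7 = 1/3.5 + 1/d_i1, which gives d_i1 = -7.000 cm.
Its lateral magnification is m_1 = -d_i1/d_o1 = -(-7.000)/3.5 = 2.0000.
With d_i1 < 0 the first image is virtual and lies on the object side; the object distance for lens 2 is d_o2 = 32.5 - (-7.000) = 39.500 cm.
Applying the thin-lens equation again with f_2 = -16 cm and d_o2 = 39.500 cm gives d_i2 = -11.387 cm.
m_2 = -(-11.387)/(39.500) = 0.2883.
Total m = m_1 x m_2 = (2.0000)(0.2883) = 0.5766.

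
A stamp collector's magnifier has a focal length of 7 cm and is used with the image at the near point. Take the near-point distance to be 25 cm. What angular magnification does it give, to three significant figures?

4.57

M = 1 + D/f = 1 + 25/7 = 4.571.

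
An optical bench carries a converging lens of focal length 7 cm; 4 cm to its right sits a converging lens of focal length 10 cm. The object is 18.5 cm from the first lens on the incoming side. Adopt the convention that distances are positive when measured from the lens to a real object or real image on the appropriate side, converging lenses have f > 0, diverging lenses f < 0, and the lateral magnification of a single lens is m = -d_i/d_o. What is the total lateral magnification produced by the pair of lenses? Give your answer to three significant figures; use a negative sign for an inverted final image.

-0.353

Lens 1: 1/d_i1 = 1/f_1 - 1/d_o1 = 1/7 - 1/18.5 = 0.08880 cm^-1, so d_i1 = 11.261 cm.
m_1 = -(11.261)/18.5 = -0.6087.
Since 11.261 cm > 4 cm, the first image lies past the second lens and serves as a virtual object: d_o2 = L - d_i1 = -7.261 cm.
Lens 2: 1/d_i2 = 1/f_2 - 1/d_o2 = 1/10 - 1/(-7.261) = 0.23772 cm^-1, so d_i2 = 4.207 cm.
m_2 = -(4.207)/(-7.261) = 0.5793.
The system's lateral magnification is m_1 m_2 = (-0.6087)(0.5793) = -0.3526.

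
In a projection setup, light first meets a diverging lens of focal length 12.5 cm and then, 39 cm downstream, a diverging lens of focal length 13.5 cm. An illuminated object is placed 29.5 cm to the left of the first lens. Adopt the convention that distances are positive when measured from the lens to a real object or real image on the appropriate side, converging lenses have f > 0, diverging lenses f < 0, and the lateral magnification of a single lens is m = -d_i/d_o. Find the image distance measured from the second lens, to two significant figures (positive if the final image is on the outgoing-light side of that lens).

Applying the thin-lens equation to the first lens, 1/(-12.5) = 1/29.5 + 1/d_i1, which gives d_i1 = -8.780 cm.
With d_i1 < 0 the first image is virtual and lies on the object side; the object distance for lens 2 is d_o2 = 39 - (-8.780) = 47.780 cm.
Applying the thin-lens equation again with f_2 = -13.5 cm and d_o2 = 47.780 cm gives d_i2 = -10.526 cm.

-11 cm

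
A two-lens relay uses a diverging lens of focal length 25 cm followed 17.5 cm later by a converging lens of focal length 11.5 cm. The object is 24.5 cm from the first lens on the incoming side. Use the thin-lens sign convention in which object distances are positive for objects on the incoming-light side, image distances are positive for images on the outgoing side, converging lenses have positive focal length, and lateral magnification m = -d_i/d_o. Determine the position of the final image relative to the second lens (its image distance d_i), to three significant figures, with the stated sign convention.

First lens: d_i1 = 1/(1/(-25) - 1/24.5) = -12.374 cm.
The intermediate image is virtual, 12.374 cm to the left of lens 1, so d_o2 = L - d_i1 = 17.5 - (-12.374) = 29.874 cm.
Second lens: d_i2 = 1/(1/11.5 - 1/(29.874)) = 18.698 cm.

18.7 cm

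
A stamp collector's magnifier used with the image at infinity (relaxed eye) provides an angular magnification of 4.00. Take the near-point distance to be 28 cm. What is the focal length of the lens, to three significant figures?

For the image at infinity, M = D/f.
f = D/M = 28/4.0 = 7.000 cm.

7.00 cm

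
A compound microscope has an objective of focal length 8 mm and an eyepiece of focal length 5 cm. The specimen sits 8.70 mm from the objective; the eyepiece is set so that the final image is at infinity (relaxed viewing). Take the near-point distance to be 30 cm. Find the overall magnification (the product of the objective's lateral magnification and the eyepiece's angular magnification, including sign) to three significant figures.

Convert to cm: f_obj = 8 mm = 0.8 cm; d_o = 8.70 mm = 0.87 cm.
Objective: 1/d_i = 1/f_obj - 1/d_o = 1/0.8 - 1/0.87 = 0.10057 cm^-1, so d_i = 9.943 cm.
m_obj = -d_i/d_o = -9.943/0.87 = -11.429.
Eyepiece angular magnification (image at infinity): M_eye = D/f_e = 30/5 = 6.000.
Overall M = m_obj x M_eye = (-11.429)(6.000) = -68.57.

-68.6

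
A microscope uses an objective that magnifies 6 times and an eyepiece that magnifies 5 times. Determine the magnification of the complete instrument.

The overall magnification of a compound microscope is the product of the objective and eyepiece magnifications:
M = M_obj x M_eye = 6 x 5 = 30.

30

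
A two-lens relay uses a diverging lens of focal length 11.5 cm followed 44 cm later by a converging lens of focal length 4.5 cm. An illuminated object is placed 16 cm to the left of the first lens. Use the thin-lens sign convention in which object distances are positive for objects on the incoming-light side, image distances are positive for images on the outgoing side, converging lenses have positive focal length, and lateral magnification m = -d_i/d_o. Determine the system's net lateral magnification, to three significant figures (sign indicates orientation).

-0.0407

Lens 1: 1/d_i1 = 1/f_1 - 1/d_o1 = 1/(-11.5) - 1/16 = -0.14946 cm^-1, so d_i1 = -6.691 cm.
m_1 = -(-6.691)/16 = 0.4182.
With d_i1 < 0 the first image is virtual and lies on the object side; the object distance for lens 2 is d_o2 = 44 - (-6.691) = 50.691 cm.
Lens 2: 1/d_i2 = 1/f_2 - 1/d_o2 = 1/4.5 - 1/(50.691) = 0.20249 cm^-1, so d_i2 = 4.938 cm.
m_2 = -(4.938)/(50.691) = -0.0974.
The system's lateral magnification is m_1 m_2 = (0.4182)(-0.0974) = -0.0407.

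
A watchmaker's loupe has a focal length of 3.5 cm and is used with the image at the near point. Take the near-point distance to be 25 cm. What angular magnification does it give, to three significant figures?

8.14

M = 1 + D/f = 1 + 25/3.5 = 8.143.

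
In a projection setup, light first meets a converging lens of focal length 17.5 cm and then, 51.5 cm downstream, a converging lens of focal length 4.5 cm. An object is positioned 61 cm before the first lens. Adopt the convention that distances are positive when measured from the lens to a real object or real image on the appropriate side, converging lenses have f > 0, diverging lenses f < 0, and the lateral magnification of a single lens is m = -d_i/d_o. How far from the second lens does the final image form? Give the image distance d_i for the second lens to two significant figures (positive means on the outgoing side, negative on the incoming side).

5.4 cm

First lens: d_i1 = 1/(1/17.5 - 1/61) = 24.540 cm.
Object distance for lens 2: d_o2 = 51.5 - 24.540 = 26.960 cm.
Second lens: d_i2 = 1/(1/4.5 - 1/(26.960)) = 5.402 cm.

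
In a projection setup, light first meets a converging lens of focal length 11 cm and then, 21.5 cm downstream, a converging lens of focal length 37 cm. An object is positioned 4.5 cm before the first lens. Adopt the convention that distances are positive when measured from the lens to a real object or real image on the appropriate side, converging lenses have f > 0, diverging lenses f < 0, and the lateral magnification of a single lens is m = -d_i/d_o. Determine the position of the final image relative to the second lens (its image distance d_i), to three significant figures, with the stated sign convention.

-137 cm

First lens: d_i1 = 1/(1/11 - 1/4.5) = -7.615 cm.
The intermediate image is virtual, 7.615 cm to the left of lens 1, so d_o2 = L - d_i1 = 21.5 - (-7.615) = 29.115 cm.
Second lens: d_i2 = 1/(1/37 - 1/(29.115)) = -136.629 cm.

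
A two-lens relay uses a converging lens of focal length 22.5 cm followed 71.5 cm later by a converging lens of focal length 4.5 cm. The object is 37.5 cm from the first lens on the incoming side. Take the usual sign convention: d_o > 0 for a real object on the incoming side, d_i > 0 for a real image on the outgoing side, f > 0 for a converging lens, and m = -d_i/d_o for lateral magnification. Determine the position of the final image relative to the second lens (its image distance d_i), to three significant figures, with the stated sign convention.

6.38 cm

Applying the thin-lens equation to the first lens, 1/22.5 = 1/37.5 + 1/d_i1, which gives d_i1 = 56.250 cm.
Object distance for lens 2: d_o2 = 71.5 - 56.250 = 15.250 cm.
Applying the thin-lens equation again with f_2 = 4.5 cm and d_o2 = 15.250 cm gives d_i2 = 6.384 cm.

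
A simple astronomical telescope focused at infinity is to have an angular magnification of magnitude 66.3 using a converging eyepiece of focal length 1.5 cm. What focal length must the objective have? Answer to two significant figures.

99 cm

|M| = f_obj/|f_eye|, so f_obj = |M| x |f_eye| = 66.3 x 1.5 = 99.450 cm.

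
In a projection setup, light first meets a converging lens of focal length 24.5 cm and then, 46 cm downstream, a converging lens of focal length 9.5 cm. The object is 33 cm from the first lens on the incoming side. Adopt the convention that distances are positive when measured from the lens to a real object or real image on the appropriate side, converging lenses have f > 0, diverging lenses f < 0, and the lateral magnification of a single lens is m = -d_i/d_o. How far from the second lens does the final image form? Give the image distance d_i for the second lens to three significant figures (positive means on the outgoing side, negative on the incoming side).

Lens 1: 1/d_i1 = 1/f_1 - 1/d_o1 = 1/24.5 - 1/33 = 0.01051 cm^-1, so d_i1 = 95.118 cm.
This image would form 95.118 cm past lens 1, i.e. 49.118 cm beyond lens 2, so it is a virtual object for lens 2: d_o2 = 46 - 95.118 = -49.118 cm.
Lens 2: 1/d_i2 = 1/f_2 - 1/d_o2 = 1/9.5 - 1/(-49.118) = 0.12562 cm^-1, so d_i2 = 7.960 cm.

7.96 cm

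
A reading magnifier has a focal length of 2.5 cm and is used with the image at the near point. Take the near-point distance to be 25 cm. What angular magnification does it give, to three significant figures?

M = 1 + D/f = 1 + 25/2.5 = 11.000.

11.0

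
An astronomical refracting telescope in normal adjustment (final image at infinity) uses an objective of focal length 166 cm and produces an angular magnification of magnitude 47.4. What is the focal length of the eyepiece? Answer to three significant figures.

3.50 cm

|M| = f_obj/f_eye, so f_eye = f_obj/|M| = 166/47.4 = 3.502 cm.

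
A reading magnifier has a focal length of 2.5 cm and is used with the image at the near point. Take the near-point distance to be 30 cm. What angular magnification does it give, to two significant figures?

13

M = 1 + D/f = 1 + 30/2.5 = 13.000.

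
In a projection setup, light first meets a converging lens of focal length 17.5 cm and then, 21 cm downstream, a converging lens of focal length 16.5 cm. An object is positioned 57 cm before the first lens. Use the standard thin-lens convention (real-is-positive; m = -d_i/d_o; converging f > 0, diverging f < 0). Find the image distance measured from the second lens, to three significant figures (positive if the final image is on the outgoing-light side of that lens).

3.38 cm

Applying the thin-lens equation to the first lens, 1/17.5 = 1/57 + 1/d_i1, which gives d_i1 = 25.253 cm.
Since 25.253 cm > 21 cm, the first image lies past the second lens and serves as a virtual object: d_o2 = L - d_i1 = -4.253 cm.
Applying the thin-lens equation again with f_2 = 16.5 cm and d_o2 = -4.253 cm gives d_i2 = 3.382 cm.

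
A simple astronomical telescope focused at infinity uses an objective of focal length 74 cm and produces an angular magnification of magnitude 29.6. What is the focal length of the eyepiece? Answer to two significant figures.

2.5 cm

|M| = f_obj/f_eye, so f_eye = f_obj/|M| = 74/29.6 = 2.500 cm.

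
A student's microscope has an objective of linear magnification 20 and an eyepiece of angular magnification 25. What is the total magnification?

500

The overall magnification of a compound microscope is the product of the objective and eyepiece magnifications:
M = M_obj x M_eye = 20 x 25 = 500.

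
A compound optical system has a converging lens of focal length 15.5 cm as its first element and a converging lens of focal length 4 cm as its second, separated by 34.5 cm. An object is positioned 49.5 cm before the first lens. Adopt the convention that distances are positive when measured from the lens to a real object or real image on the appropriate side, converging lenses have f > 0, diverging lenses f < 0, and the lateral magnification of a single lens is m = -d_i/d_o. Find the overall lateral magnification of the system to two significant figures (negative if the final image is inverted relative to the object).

Applying the thin-lens equation to the first lens, 1/15.5 = 1/49.5 + 1/d_i1, which gives d_i1 = 22.566 cm.
Its lateral magnification is m_1 = -d_i1/d_o1 = -(22.566)/49.5 = -0.4559.
Object distance for lens 2: d_o2 = 34.5 - 22.566 = 11.934 cm.
Applying the thin-lens equation again with f_2 = 4 cm and d_o2 = 11.934 cm gives d_i2 = 6.017 cm.
m_2 = -(6.017)/(11.934) = -0.5042.
Overall magnification: m = m_1 m_2 = 0.2298.

0.23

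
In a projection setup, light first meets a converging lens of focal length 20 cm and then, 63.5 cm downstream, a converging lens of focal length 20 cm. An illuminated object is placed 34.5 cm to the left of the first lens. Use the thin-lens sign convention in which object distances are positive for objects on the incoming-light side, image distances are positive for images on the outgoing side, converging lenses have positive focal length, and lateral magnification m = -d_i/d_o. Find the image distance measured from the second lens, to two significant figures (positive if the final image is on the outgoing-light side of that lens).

-78 cm

Lens 1: 1/d_i1 = 1/f_1 - 1/d_o1 = 1/20 - 1/34.5 = 0.02101 cm^-1, so d_i1 = 47.586 cm.
The intermediate image is 47.586 cm to the right of lens 1, so d_o2 = L - d_i1 = 63.5 - 47.586 = 15.914 cm.
Lens 2: 1/d_i2 = 1/f_2 - 1/d_o2 = 1/20 - 1/(15.914) = -0.01284 cm^-1, so d_i2 = -77.890 cm.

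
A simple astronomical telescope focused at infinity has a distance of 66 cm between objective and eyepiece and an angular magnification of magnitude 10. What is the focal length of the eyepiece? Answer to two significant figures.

In normal adjustment the tube length equals f_obj + f_eye and |M| = f_obj/f_eye.
So f_obj = 10 f_eye and 10 f_eye + f_eye = 66 cm, giving f_eye = 66/11 = 6.000 cm and f_obj = 60.000 cm.

6.0 cm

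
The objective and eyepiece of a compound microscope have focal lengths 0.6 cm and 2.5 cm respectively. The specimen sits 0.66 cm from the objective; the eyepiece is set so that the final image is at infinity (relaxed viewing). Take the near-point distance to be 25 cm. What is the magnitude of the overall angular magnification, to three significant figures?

Objective: 1/d_i = 1/f_obj - 1/d_o = 1/0.6 - 1/0.66 = 0.15152 cm^-1, so d_i = 6.600 cm.
m_obj = -d_i/d_o = -6.600/0.66 = -10.000.
Eyepiece angular magnification (image at infinity): M_eye = D/f_e = 25/2.5 = 10.000.
Overall M = m_obj x M_eye = (-10.000)(10.000) = -100.00.
|M| = 100.00.

100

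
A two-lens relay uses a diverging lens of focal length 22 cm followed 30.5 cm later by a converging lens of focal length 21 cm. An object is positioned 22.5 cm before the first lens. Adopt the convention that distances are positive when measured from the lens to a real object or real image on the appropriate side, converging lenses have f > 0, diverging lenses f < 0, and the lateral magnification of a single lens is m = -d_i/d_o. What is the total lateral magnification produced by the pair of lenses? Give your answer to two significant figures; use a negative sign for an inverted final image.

Lens 1: 1/d_i1 = 1/f_1 - 1/d_o1 = 1/(-22) - 1/22.5 = -0.08990 cm^-1, so d_i1 = -11.124 cm.
m_1 = -(-11.124)/22.5 = 0.4944.
The intermediate image is virtual, 11.124 cm to the left of lens 1, so d_o2 = L - d_i1 = 30.5 - (-11.124) = 41.624 cm.
Lens 2: 1/d_i2 = 1/f_2 - 1/d_o2 = 1/21 - 1/(41.624) = 0.02359 cm^-1, so d_i2 = 42.383 cm.
m_2 = -(42.383)/(41.624) = -1.0183.
Overall magnification: m = m_1 m_2 = -0.5034.

-0.50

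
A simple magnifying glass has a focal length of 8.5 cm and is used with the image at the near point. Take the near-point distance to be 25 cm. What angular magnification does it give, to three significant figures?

3.94

M = 1 + D/f = 1 + 25/8.5 = 3.941.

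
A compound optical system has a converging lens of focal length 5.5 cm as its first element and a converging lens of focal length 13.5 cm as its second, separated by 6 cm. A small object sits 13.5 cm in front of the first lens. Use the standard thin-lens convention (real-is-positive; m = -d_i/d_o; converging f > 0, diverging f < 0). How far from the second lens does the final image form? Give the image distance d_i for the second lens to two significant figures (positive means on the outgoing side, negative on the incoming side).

2.6 cm

Applying the thin-lens equation to the first lens, 1/5.5 = 1/13.5 + 1/d_i1, which gives d_i1 = 9.281 cm.
Since 9.281 cm > 6 cm, the first image lies past the second lens and serves as a virtual object: d_o2 = L - d_i1 = -3.281 cm.
Applying the thin-lens equation again with f_2 = 13.5 cm and d_o2 = -3.281 cm gives d_i2 = 2.640 cm.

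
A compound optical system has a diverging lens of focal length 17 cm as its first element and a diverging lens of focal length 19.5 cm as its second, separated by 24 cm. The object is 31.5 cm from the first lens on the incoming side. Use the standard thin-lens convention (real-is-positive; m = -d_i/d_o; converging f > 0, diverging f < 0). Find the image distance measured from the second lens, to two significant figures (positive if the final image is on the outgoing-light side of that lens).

Applying the thin-lens equation to the first lens, 1/(-17) = 1/31.5 + 1/d_i1, which gives d_i1 = -11.041 cm.
The intermediate image is virtual, 11.041 cm to the left of lens 1, so d_o2 = L - d_i1 = 24 - (-11.041) = 35.041 cm.
Applying the thin-lens equation again with f_2 = -19.5 cm and d_o2 = 35.041 cm gives d_i2 = -12.528 cm.

-13 cm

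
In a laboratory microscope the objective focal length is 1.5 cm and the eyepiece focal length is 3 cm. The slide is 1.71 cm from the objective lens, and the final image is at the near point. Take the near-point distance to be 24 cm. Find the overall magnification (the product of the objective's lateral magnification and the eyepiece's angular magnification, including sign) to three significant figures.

-64.3

Objective: 1/d_i = 1/f_obj - 1/d_o = 1/1.5 - 1/1.71 = 0.08187 cm^-1, so d_i = 12.214 cm.
m_obj = -d_i/d_o = -12.214/1.71 = -7.143.
Eyepiece angular magnification (image at near point): M_eye = 1 + D/f_e = 1 + 24/3 = 9.000.
Overall M = m_obj x M_eye = (-7.143)(9.000) = -64.29.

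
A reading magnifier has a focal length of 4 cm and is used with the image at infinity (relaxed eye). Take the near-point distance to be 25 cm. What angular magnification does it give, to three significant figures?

M = D/f = 25/4 = 6.250.

6.25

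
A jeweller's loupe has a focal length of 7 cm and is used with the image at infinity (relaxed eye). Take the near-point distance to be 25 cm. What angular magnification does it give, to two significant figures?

3.6

M = D/f = 25/7 = 3.571.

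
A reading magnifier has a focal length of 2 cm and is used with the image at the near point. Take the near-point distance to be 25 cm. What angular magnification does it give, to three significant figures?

M = 1 + D/f = 1 + 25/2 = 13.500.

13.5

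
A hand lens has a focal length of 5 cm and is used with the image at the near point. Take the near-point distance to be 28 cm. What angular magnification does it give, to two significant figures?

M = 1 + D/f = 1 + 28/5 = 6.600.

6.6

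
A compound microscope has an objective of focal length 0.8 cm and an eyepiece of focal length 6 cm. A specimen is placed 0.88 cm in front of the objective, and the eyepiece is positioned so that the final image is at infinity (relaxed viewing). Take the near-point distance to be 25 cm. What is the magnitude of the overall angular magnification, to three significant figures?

Objective: 1/d_i = 1/f_obj - 1/d_o = 1/0.8 - 1/0.88 = 0.11364 cm^-1, so d_i = 8.800 cm.
m_obj = -d_i/d_o = -8.800/0.88 = -10.000.
Eyepiece angular magnification (image at infinity): M_eye = D/f_e = 25/6 = 4.167.
Overall M = m_obj x M_eye = (-10.000)(4.167) = -41.67.
|M| = 41.67.

41.7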